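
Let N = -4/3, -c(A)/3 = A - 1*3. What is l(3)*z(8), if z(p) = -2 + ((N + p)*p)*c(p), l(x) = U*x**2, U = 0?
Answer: 0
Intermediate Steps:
c(A) = 9 - 3*A (c(A) = -3*(A - 1*3) = -3*(A - 3) = -3*(-3 + A) = 9 - 3*A)
l(x) = 0 (l(x) = 0*x**2 = 0)
N = -4/3 (N = -4*1/3 = -4/3 ≈ -1.3333)
z(p) = -2 + p*(9 - 3*p)*(-4/3 + p) (z(p) = -2 + ((-4/3 + p)*p)*(9 - 3*p) = -2 + (p*(-4/3 + p))*(9 - 3*p) = -2 + p*(9 - 3*p)*(-4/3 + p))
l(3)*z(8) = 0*(-2 - 12*8 - 3*8**3 + 13*8**2) = 0*(-2 - 96 - 3*512 + 13*64) = 0*(-2 - 96 - 1536 + 832) = 0*(-802) = 0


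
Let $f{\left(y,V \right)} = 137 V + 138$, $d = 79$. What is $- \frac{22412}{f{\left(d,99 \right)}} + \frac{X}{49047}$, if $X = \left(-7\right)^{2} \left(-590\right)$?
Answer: $- \frac{166148586}{74665883} \approx -2.2252$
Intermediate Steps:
$X = -28910$ ($X = 49 \left(-590\right) = -28910$)
$f{\left(y,V \right)} = 138 + 137 V$
$- \frac{22412}{f{\left(d,99 \right)}} + \frac{X}{49047} = - \frac{22412}{138 + 137 \cdot 99} - \frac{28910}{49047} = - \frac{22412}{138 + 13563} - \frac{28910}{49047} = - \frac{22412}{13701} - \frac{28910}{49047} = - \frac{166148586}{74665883}$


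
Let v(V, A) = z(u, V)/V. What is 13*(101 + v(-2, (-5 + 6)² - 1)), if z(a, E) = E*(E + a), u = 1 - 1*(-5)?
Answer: 1365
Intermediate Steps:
u = 6 (u = 1 + 5 = 6)
v(V, A) = 6 + V (v(V, A) = (V*(V + 6))/V = (V*(6 + V))/V = 6 + V)
13*(101 + v(-2, (-5 + 6)² - 1)) = 13*(101 + (6 - 2)) = 13*(101 + 4) = 13*105 = 1365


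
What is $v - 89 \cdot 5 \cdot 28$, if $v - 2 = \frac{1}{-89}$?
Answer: $- \frac{1108763}{89} \approx -12458.0$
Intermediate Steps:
$v = \frac{177}{89}$ ($v = 2 + \frac{1}{-89} = 2 - \frac{1}{89} = \frac{177}{89} \approx 1.9888$)
$v - 89 \cdot 5 \cdot 28 = \frac{177}{89} - 89 \cdot 5 \cdot 28 = \frac{177}{89} - 12460 = - \frac{1108763}{89}$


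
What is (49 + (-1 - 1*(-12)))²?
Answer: 3600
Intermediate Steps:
(49 + (-1 - 1*(-12)))² = (49 + (-1 + 12))² = (49 + 11)² = 60² = 3600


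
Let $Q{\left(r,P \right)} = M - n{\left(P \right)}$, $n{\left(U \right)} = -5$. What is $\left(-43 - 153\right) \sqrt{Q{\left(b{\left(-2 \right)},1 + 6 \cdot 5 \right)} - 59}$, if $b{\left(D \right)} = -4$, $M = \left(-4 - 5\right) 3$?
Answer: $- 1764 i \approx - 1764.0 i$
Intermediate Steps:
$M = -27$ ($M = \left(-9\right) 3 = -27$)
$Q{\left(r,P \right)} = -22$ ($Q{\left(r,P \right)} = -27 - -5 = -27 + 5 = -22$)
$\left(-43 - 153\right) \sqrt{Q{\left(b{\left(-2 \right)},1 + 6 \cdot 5 \right)} - 59} = \left(-43 - 153\right) \sqrt{-22 - 59} = - 196 \sqrt{-81} = - 196 \cdot 9 i = - 1764 i$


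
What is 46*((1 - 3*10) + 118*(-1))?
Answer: -6762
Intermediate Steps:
46*((1 - 3*10) + 118*(-1)) = 46*((1 - 30) - 118) = 46*(-29 - 118) = 46*(-147) = -6762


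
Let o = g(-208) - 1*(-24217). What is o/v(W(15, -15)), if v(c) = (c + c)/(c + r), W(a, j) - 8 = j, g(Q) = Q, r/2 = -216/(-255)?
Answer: 10828059/1190 ≈ 9099.2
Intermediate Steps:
r = 144/85 (r = 2*(-216/(-255)) = 2*(-216*(-1/255)) = 2*(72/85) = 144/85 ≈ 1.6941)
W(a, j) = 8 + j
v(c) = 2*c/(144/85 + c) (v(c) = (c + c)/(c + 144/85) = (2*c)/(144/85 + c) = 2*c/(144/85 + c))
o = 24009 (o = -208 - 1*(-24217) = -208 + 24217 = 24009)
o/v(W(15, -15)) = 24009/((170*(8 - 15)/(144 + 85*(8 - 15)))) = 24009/((170*(-7)/(144 + 85*(-7)))) = 24009/((170*(-7)/(144 - 595))) = 24009/((170*(-7)/(-451))) = 24009/((170*(-7)*(-1/451))) = 24009/(1190/451) = 24009*(451/1190) = 10828059/1190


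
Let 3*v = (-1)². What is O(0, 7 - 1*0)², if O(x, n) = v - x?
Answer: ⅑ ≈ 0.11111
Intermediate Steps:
v = ⅓ (v = (⅓)*(-1)² = (⅓)*1 = ⅓ ≈ 0.33333)
O(x, n) = ⅓ - x
O(0, 7 - 1*0)² = (⅓ - 1*0)² = (⅓ + 0)² = (⅓)² = ⅑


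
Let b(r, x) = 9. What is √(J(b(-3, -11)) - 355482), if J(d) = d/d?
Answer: I*√355481 ≈ 596.22*I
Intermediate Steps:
J(d) = 1
√(J(b(-3, -11)) - 355482) = √(1 - 355482) = √(-355481) = I*√355481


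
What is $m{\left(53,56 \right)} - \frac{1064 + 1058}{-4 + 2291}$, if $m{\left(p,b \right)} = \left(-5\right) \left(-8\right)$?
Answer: $\frac{89358}{2287} \approx 39.072$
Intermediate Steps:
$m{\left(p,b \right)} = 40$
$m{\left(53,56 \right)} - \frac{1064 + 1058}{-4 + 2291} = 40 - \frac{1064 + 1058}{-4 + 2291} = 40 - \frac{2122}{2287} = \frac{89358}{2287}$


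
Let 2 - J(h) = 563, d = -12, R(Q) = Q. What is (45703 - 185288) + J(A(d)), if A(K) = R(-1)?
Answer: -140146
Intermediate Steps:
A(K) = -1
J(h) = -561 (J(h) = 2 - 1*563 = 2 - 563 = -561)
(45703 - 185288) + J(A(d)) = (45703 - 185288) - 561 = -139585 - 561 = -140146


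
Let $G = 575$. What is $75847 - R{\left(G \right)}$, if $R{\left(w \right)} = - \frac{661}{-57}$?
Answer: $\frac{4322618}{57} \approx 75835.0$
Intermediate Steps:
$R{\left(w \right)} = \frac{661}{57}$ ($R{\left(w \right)} = \left(-661\right) \left(- \frac{1}{57}\right) = \frac{661}{57}$)
$75847 - R{\left(G \right)} = 75847 - \frac{661}{57} = \frac{4322618}{57}$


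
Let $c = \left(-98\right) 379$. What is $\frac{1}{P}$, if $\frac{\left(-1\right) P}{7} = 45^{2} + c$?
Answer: $\frac{1}{245819} \approx 4.068 \cdot 10^{-6}$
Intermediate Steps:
$c = -37142$
$P = 245819$ ($P = - 7 \left(45^{2} - 37142\right) = - 7 \left(2025 - 37142\right) = \left(-7\right) \left(-35117\right) = 245819$)
$\frac{1}{P} = \frac{1}{245819}$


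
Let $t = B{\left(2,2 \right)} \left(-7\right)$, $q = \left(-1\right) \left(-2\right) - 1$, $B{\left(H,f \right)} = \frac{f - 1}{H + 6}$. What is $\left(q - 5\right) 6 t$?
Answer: $21$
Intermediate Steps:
$B{\left(H,f \right)} = \frac{-1 + f}{6 + H}$
$q = 1$ ($q = 2 - 1 = 1$)
$t = - \frac{7}{8}$ ($t = \frac{-1 + 2}{6 + 2} \left(-7\right) = \frac{1}{8} \cdot 1 \left(-7\right) = \frac{1}{8} \left(-7\right) = - \frac{7}{8} \approx -0.875$)
$\left(q - 5\right) 6 t = \left(1 - 5\right) 6 \left(- \frac{7}{8}\right) = \left(-4\right) 6 \left(- \frac{7}{8}\right) = \left(-24\right) \left(- \frac{7}{8}\right) = 21$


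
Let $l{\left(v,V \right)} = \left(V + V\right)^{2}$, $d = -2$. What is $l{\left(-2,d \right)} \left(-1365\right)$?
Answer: $-21840$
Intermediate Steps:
$l{\left(v,V \right)} = 4 V^{2}$ ($l{\left(v,V \right)} = \left(2 V\right)^{2} = 4 V^{2}$)
$l{\left(-2,d \right)} \left(-1365\right) = 4 \left(-2\right)^{2} \left(-1365\right) = 4 \cdot 4 \left(-1365\right) = 16 \left(-1365\right) = -21840$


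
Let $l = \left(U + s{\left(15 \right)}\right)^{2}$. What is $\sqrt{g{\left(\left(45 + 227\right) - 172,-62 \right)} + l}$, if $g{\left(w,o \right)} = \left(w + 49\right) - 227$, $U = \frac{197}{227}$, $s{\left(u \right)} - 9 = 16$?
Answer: $\frac{\sqrt{30461122}}{227} \approx 24.313$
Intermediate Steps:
$s{\left(u \right)} = 25$ ($s{\left(u \right)} = 9 + 16 = 25$)
$U = \frac{197}{227}$ ($U = 197 \cdot \frac{1}{227} = \frac{197}{227} \approx 0.86784$)
$g{\left(w,o \right)} = -178 + w$ ($g{\left(w,o \right)} = \left(49 + w\right) - 227 = -178 + w$)
$l = \frac{34480384}{51529}$ ($l = \left(\frac{197}{227} + 25\right)^{2} = \left(\frac{5872}{227}\right)^{2} = \frac{34480384}{51529} \approx 669.15$)
$\sqrt{g{\left(\left(45 + 227\right) - 172,-62 \right)} + l} = \sqrt{\left(-178 + \left(\left(45 + 227\right) - 172\right)\right) + \frac{34480384}{51529}} = \sqrt{\left(-178 + \left(272 - 172\right)\right) + \frac{34480384}{51529}} = \sqrt{\left(-178 + 100\right) + \frac{34480384}{51529}} = \sqrt{-78 + \frac{34480384}{51529}} = \sqrt{\frac{30461122}{51529}} = \frac{\sqrt{30461122}}{227}$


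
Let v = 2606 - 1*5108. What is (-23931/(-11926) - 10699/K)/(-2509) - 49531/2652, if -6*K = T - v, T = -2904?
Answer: -56811387047/3052078068 ≈ -18.614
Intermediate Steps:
v = -2502 (v = 2606 - 5108 = -2502)
K = 67 (K = -(-2904 - 1*(-2502))/6 = -(-2904 + 2502)/6 = -1/6*(-402) = 67)
(-23931/(-11926) - 10699/K)/(-2509) - 49531/2652 = (-23931/(-11926) - 10699/67)/(-2509) - 49531/2652 = (-23931*(-1/11926) - 10699*1/67)*(-1/2509) - 49531*1/2652 = (23931/11926 - 10699/67)*(-1/2509) - 49531/2652 = -1880491/11926*(-1/2509) - 49531/2652 = 1880491/29922334 - 49531/2652 = -56811387047/3052078068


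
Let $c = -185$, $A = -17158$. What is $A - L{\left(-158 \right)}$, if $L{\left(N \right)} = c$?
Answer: $-16973$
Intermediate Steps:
$L{\left(N \right)} = -185$
$A - L{\left(-158 \right)} = -17158 - -185 = -17158 + 185 = -16973$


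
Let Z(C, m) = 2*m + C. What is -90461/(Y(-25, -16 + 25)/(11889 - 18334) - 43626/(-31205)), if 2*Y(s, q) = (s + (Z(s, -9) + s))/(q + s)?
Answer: -3326751968864/51397281 ≈ -64726.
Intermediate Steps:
Z(C, m) = C + 2*m
Y(s, q) = (-18 + 3*s)/(2*(q + s)) (Y(s, q) = ((s + ((s + 2*(-9)) + s))/(q + s))/2 = ((s + ((s - 18) + s))/(q + s))/2 = ((s + ((-18 + s) + s))/(q + s))/2 = ((s + (-18 + 2*s))/(q + s))/2 = ((-18 + 3*s)/(q + s))/2 = (-18 + 3*s)/(2*(q + s)))
-90461/(Y(-25, -16 + 25)/(11889 - 18334) - 43626/(-31205)) = -90461/(((-9 + (3/2)*(-25))/((-16 + 25) - 25))/(11889 - 18334) - 43626/(-31205)) = -90461/(((-9 - 75/2)/(9 - 25))/(-6445) - 43626*(-1/31205)) = -90461/((-93/2/(-16))*(-1/6445) + 43626/31205) = -90461/(-1/16*(-93/2)*(-1/6445) + 43626/31205) = -90461/((93/32)*(-1/6445) + 43626/31205) = -90461/(-93/206240 + 43626/31205) = -90461/359780967/257428768 = -90461*257428768/359780967 = -3326751968864/51397281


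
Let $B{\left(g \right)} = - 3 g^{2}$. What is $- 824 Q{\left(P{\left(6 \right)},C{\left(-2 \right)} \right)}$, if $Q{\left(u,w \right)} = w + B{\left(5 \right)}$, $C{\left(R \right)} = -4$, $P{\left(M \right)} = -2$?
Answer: $65096$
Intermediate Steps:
$Q{\left(u,w \right)} = -75 + w$ ($Q{\left(u,w \right)} = w - 3 \cdot 5^{2} = w - 75 = -75 + w$)
$- 824 Q{\left(P{\left(6 \right)},C{\left(-2 \right)} \right)} = - 824 \left(-75 - 4\right) = \left(-824\right) \left(-79\right) = 65096$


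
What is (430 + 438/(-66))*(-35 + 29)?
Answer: -27942/11 ≈ -2540.2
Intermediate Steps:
(430 + 438/(-66))*(-35 + 29) = (430 + 438*(-1/66))*(-6) = (430 - 73/11)*(-6) = (4657/11)*(-6) = -27942/11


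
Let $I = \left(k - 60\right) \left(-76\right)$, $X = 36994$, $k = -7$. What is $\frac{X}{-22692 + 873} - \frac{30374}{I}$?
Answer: $- \frac{425551877}{55551174} \approx -7.6605$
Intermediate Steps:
$I = 5092$ ($I = \left(-7 - 60\right) \left(-76\right) = \left(-67\right) \left(-76\right) = 5092$)
$\frac{X}{-22692 + 873} - \frac{30374}{I} = \frac{36994}{-22692 + 873} - \frac{30374}{5092} = \frac{36994}{-21819} - \frac{15187}{2546} = 36994 \left(- \frac{1}{21819}\right) - \frac{15187}{2546} = - \frac{36994}{21819} - \frac{15187}{2546} = - \frac{425551877}{55551174}$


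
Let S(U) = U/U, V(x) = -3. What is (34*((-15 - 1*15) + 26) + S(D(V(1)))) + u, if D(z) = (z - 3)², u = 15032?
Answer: 14897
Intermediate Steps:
D(z) = (-3 + z)²
S(U) = 1
(34*((-15 - 1*15) + 26) + S(D(V(1)))) + u = (34*((-15 - 1*15) + 26) + 1) + 15032 = (34*((-15 - 15) + 26) + 1) + 15032 = (34*(-30 + 26) + 1) + 15032 = (34*(-4) + 1) + 15032 = (-136 + 1) + 15032 = -135 + 15032 = 14897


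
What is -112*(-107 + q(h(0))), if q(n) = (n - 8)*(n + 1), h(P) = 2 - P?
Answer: 14000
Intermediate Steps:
q(n) = (1 + n)*(-8 + n) (q(n) = (-8 + n)*(1 + n) = (1 + n)*(-8 + n))
-112*(-107 + q(h(0))) = -112*(-107 + (-8 + (2 - 1*0)² - 7*(2 - 1*0))) = -112*(-107 + (-8 + (2 + 0)² - 7*(2 + 0))) = -112*(-107 + (-8 + 2² - 7*2)) = -112*(-107 + (-8 + 4 - 14)) = -112*(-107 - 18) = -112*(-125) = 14000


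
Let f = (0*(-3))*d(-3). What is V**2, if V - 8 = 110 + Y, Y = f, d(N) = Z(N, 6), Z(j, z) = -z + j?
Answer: 13924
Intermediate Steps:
Z(j, z) = j - z
d(N) = -6 + N (d(N) = N - 1*6 = N - 6 = -6 + N)
f = 0 (f = (0*(-3))*(-6 - 3) = 0*(-9) = 0)
Y = 0
V = 118 (V = 8 + (110 + 0) = 8 + 110 = 118)
V**2 = 118**2 = 13924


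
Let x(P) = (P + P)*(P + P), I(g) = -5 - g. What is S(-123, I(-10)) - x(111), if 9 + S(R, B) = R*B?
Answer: -49908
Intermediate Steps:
S(R, B) = -9 + B*R (S(R, B) = -9 + R*B = -9 + B*R)
x(P) = 4*P² (x(P) = (2*P)*(2*P) = 4*P²)
S(-123, I(-10)) - x(111) = (-9 + (-5 - 1*(-10))*(-123)) - 4*111² = (-9 + (-5 + 10)*(-123)) - 4*12321 = (-9 + 5*(-123)) - 1*49284 = (-9 - 615) - 49284 = -624 - 49284 = -49908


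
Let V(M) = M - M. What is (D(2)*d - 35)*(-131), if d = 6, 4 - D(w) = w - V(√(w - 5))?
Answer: 3013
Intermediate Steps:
V(M) = 0
D(w) = 4 - w (D(w) = 4 - (w - 1*0) = 4 - (w + 0) = 4 - w)
(D(2)*d - 35)*(-131) = ((4 - 1*2)*6 - 35)*(-131) = ((4 - 2)*6 - 35)*(-131) = (2*6 - 35)*(-131) = (12 - 35)*(-131) = -23*(-131) = 3013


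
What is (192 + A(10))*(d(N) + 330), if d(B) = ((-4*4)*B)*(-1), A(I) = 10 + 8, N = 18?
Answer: 129780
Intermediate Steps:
A(I) = 18
d(B) = 16*B (d(B) = -16*B*(-1) = 16*B)
(192 + A(10))*(d(N) + 330) = (192 + 18)*(16*18 + 330) = 210*(288 + 330) = 210*618 = 129780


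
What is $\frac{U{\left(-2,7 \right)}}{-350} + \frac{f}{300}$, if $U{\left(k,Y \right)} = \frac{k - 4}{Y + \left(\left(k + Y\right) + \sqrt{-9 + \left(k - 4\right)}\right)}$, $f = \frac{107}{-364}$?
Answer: $\frac{1817}{5787600} - \frac{i \sqrt{15}}{9275} \approx 0.00031395 - 0.00041757 i$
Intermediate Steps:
$f = - \frac{107}{364}$ ($f = 107 \left(- \frac{1}{364}\right) = - \frac{107}{364} \approx -0.29396$)
$U{\left(k,Y \right)} = \frac{-4 + k}{k + \sqrt{-13 + k} + 2 Y}$ ($U{\left(k,Y \right)} = \frac{-4 + k}{Y + \left(\left(Y + k\right) + \sqrt{-9 + \left(-4 + k\right)}\right)} = \frac{-4 + k}{Y + \left(\left(Y + k\right) + \sqrt{-13 + k}\right)} = \frac{-4 + k}{Y + \left(Y + k + \sqrt{-13 + k}\right)} = \frac{-4 + k}{k + \sqrt{-13 + k} + 2 Y}$)
$\frac{U{\left(-2,7 \right)}}{-350} + \frac{f}{300} = \frac{\frac{1}{-2 + \sqrt{-13 - 2} + 2 \cdot 7} \left(-4 - 2\right)}{-350} - \frac{107}{364 \cdot 300} = \frac{1}{-2 + \sqrt{-15} + 14} \left(-6\right) \left(- \frac{1}{350}\right) - \frac{107}{109200} = \frac{1}{-2 + i \sqrt{15} + 14} \left(-6\right) \left(- \frac{1}{350}\right) - \frac{107}{109200} = \frac{1}{12 + i \sqrt{15}} \left(-6\right) \left(- \frac{1}{350}\right) - \frac{107}{109200} = - \frac{6}{12 + i \sqrt{15}} \left(- \frac{1}{350}\right) - \frac{107}{109200} = \frac{3}{175 \left(12 + i \sqrt{15}\right)} - \frac{107}{109200} = - \frac{107}{109200} + \frac{3}{175 \left(12 + i \sqrt{15}\right)}$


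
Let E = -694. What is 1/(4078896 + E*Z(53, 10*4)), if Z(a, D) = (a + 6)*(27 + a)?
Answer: 1/803216 ≈ 1.2450e-6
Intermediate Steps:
Z(a, D) = (6 + a)*(27 + a)
1/(4078896 + E*Z(53, 10*4)) = 1/(4078896 - 694*(162 + 53**2 + 33*53)) = 1/(4078896 - 694*(162 + 2809 + 1749)) = 1/(4078896 - 694*4720) = 1/(4078896 - 3275680) = 1/803216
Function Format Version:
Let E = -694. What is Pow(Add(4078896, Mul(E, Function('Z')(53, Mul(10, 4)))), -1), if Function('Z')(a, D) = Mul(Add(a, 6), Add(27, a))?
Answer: Rational(1, 803216) ≈ 1.2450e-6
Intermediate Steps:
Function('Z')(a, D) = Mul(Add(6, a), Add(27, a))
Pow(Add(4078896, Mul(E, Function('Z')(53, Mul(10, 4)))), -1) = Pow(Add(4078896, Mul(-694, Add(162, Pow(53, 2), Mul(33, 53)))), -1) = Pow(Add(4078896, Mul(-694, Add(162, 2809, 1749))), -1) = Pow(Add(4078896, Mul(-694, 4720)), -1) = Pow(Add(4078896, -3275680), -1) = Pow(803216, -1) = Rational(1, 803216)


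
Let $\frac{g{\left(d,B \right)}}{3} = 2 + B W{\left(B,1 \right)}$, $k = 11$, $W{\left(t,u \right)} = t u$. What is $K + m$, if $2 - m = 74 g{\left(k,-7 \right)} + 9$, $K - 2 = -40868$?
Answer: $-52195$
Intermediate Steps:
$K = -40866$ ($K = 2 - 40868 = -40866$)
$g{\left(d,B \right)} = 6 + 3 B^{2}$ ($g{\left(d,B \right)} = 3 \left(2 + B B 1\right) = 3 \left(2 + B B\right) = 3 \left(2 + B^{2}\right) = 6 + 3 B^{2}$)
$m = -11329$ ($m = 2 - \left(74 \left(6 + 3 \left(-7\right)^{2}\right) + 9\right) = 2 - \left(74 \left(6 + 3 \cdot 49\right) + 9\right) = 2 - \left(74 \left(6 + 147\right) + 9\right) = 2 - \left(74 \cdot 153 + 9\right) = 2 - \left(11322 + 9\right) = 2 - 11331 = -11329$)
$K + m = -40866 - 11329 = -52195$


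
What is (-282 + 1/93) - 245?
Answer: -49010/93 ≈ -526.99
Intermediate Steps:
(-282 + 1/93) - 245 = -26225/93 - 245 = -49010/93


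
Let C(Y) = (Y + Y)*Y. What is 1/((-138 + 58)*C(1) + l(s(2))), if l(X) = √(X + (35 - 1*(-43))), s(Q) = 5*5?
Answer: -160/25497 - √103/25497 ≈ -0.0066733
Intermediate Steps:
s(Q) = 25
l(X) = √(78 + X) (l(X) = √(X + (35 + 43)) = √(X + 78) = √(78 + X))
C(Y) = 2*Y² (C(Y) = (2*Y)*Y = 2*Y²)
1/((-138 + 58)*C(1) + l(s(2))) = 1/((-138 + 58)*(2*1²) + √(78 + 25)) = 1/(-160 + √103)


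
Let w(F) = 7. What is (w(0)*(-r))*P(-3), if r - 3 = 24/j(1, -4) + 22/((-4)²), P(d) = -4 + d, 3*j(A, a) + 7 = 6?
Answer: -26509/8 ≈ -3313.6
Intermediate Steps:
j(A, a) = -⅓ (j(A, a) = -7/3 + (⅓)*6 = -7/3 + 2 = -⅓)
r = -541/8 (r = 3 + (24/(-⅓) + 22/((-4)²)) = 3 + (24*(-3) + 22/16) = 3 + (-72 + 22*(1/16)) = 3 + (-72 + 11/8) = 3 - 565/8 = -541/8 ≈ -67.625)
(w(0)*(-r))*P(-3) = (7*(-1*(-541/8)))*(-4 - 3) = (7*(541/8))*(-7) = (3787/8)*(-7) = -26509/8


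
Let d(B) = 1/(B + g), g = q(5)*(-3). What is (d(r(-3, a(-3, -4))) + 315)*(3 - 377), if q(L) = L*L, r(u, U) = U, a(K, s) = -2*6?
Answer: -10249096/87 ≈ -1.1781e+5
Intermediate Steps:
a(K, s) = -12
q(L) = L²
g = -75 (g = 5²*(-3) = 25*(-3) = -75)
d(B) = 1/(-75 + B) (d(B) = 1/(B - 75) = 1/(-75 + B))
(d(r(-3, a(-3, -4))) + 315)*(3 - 377) = (1/(-75 - 12) + 315)*(3 - 377) = (1/(-87) + 315)*(-374) = (-1/87 + 315)*(-374) = (27404/87)*(-374) = -10249096/87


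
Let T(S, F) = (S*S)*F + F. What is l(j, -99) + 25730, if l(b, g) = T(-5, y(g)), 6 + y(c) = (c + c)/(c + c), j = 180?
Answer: 25600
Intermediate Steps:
y(c) = -5 (y(c) = -6 + (c + c)/(c + c) = -6 + (2*c)/((2*c)) = -6 + (2*c)*(1/(2*c)) = -6 + 1 = -5)
T(S, F) = F + F*S² (T(S, F) = S²*F + F = F*S² + F = F + F*S²)
l(b, g) = -130 (l(b, g) = -5*(1 + (-5)²) = -5*(1 + 25) = -5*26 = -130)
l(j, -99) + 25730 = -130 + 25730 = 25600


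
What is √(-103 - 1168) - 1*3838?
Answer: -3838 + I*√1271 ≈ -3838.0 + 35.651*I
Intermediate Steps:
√(-103 - 1168) - 1*3838 = √(-1271) - 3838 = I*√1271 - 3838 = -3838 + I*√1271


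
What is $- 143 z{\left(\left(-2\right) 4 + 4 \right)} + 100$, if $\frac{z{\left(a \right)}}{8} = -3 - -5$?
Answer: $-2188$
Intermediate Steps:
$z{\left(a \right)} = 16$ ($z{\left(a \right)} = 8 \left(-3 - -5\right) = 8 \left(-3 + 5\right) = 8 \cdot 2 = 16$)
$- 143 z{\left(\left(-2\right) 4 + 4 \right)} + 100 = \left(-143\right) 16 + 100 = -2288 + 100 = -2188$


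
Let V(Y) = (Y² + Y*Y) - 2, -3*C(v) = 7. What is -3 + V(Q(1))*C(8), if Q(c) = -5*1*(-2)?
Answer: -465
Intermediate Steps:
C(v) = -7/3 (C(v) = -⅓*7 = -7/3)
Q(c) = 10 (Q(c) = -5*(-2) = 10)
V(Y) = -2 + 2*Y² (V(Y) = (Y² + Y²) - 2 = 2*Y² - 2 = -2 + 2*Y²)
-3 + V(Q(1))*C(8) = -3 + (-2 + 2*10²)*(-7/3) = -3 + (-2 + 2*100)*(-7/3) = -3 + (-2 + 200)*(-7/3) = -3 + 198*(-7/3) = -3 - 462 = -465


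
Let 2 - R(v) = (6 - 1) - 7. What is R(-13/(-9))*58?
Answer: 232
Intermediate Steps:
R(v) = 4 (R(v) = 2 - ((6 - 1) - 7) = 2 - (5 - 7) = 2 - 1*(-2) = 2 + 2 = 4)
R(-13/(-9))*58 = 4*58 = 232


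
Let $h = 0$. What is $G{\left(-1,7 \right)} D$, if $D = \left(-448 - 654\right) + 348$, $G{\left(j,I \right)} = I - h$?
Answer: $-5278$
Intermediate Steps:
$G{\left(j,I \right)} = I$ ($G{\left(j,I \right)} = I - 0 = I + 0 = I$)
$D = -754$ ($D = -1102 + 348 = -754$)
$G{\left(-1,7 \right)} D = 7 \left(-754\right) = -5278$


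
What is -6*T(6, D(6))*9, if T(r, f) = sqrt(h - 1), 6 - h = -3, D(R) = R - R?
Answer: -108*sqrt(2) ≈ -152.74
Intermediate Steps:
D(R) = 0
h = 9 (h = 6 - 1*(-3) = 6 + 3 = 9)
T(r, f) = 2*sqrt(2) (T(r, f) = sqrt(9 - 1) = sqrt(8) = 2*sqrt(2))
-6*T(6, D(6))*9 = -12*sqrt(2)*9 = -108*sqrt(2)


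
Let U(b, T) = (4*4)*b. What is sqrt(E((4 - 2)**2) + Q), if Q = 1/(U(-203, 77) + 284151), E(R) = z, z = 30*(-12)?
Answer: I*sqrt(28406338066337)/280903 ≈ 18.974*I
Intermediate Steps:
U(b, T) = 16*b
z = -360
E(R) = -360
Q = 1/280903 (Q = 1/(16*(-203) + 284151) = 1/(-3248 + 284151) = 1/280903 ≈ 3.5599e-6)
sqrt(E((4 - 2)**2) + Q) = sqrt(-360 + 1/280903) = sqrt(-101125079/280903) = I*sqrt(28406338066337)/280903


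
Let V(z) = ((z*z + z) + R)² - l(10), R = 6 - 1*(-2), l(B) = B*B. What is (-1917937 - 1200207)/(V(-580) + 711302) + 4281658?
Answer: 241445171099456522/56390578393 ≈ 4.2817e+6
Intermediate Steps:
l(B) = B²
R = 8 (R = 6 + 2 = 8)
V(z) = -100 + (8 + z + z²)² (V(z) = ((z*z + z) + 8)² - 1*10² = ((z² + z) + 8)² - 1*100 = ((z + z²) + 8)² - 100 = (8 + z + z²)² - 100 = -100 + (8 + z + z²)²)
(-1917937 - 1200207)/(V(-580) + 711302) + 4281658 = (-1917937 - 1200207)/((-100 + (8 - 580 + (-580)²)²) + 711302) + 4281658 = -3118144/((-100 + (8 - 580 + 336400)²) + 711302) + 4281658 = -3118144/((-100 + 335828²) + 711302) + 4281658 = -3118144/((-100 + 112780445584) + 711302) + 4281658 = -3118144/(112780445484 + 711302) + 4281658 = -3118144/112781156786 + 4281658 = -3118144*1/112781156786 + 4281658 = -1559072/56390578393 + 4281658 = 241445171099456522/56390578393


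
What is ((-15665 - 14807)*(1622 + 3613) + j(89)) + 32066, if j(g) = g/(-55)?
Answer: -8771887059/55 ≈ -1.5949e+8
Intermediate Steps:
j(g) = -g/55 (j(g) = g*(-1/55) = -g/55)
((-15665 - 14807)*(1622 + 3613) + j(89)) + 32066 = ((-15665 - 14807)*(1622 + 3613) - 1/55*89) + 32066 = (-30472*5235 - 89/55) + 32066 = (-159520920 - 89/55) + 32066 = -8773650689/55 + 32066 = -8771887059/55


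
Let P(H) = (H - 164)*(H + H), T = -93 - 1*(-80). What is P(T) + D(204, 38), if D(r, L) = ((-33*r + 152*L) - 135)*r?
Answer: -217962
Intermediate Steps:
D(r, L) = r*(-135 - 33*r + 152*L) (D(r, L) = (-135 - 33*r + 152*L)*r = r*(-135 - 33*r + 152*L))
T = -13 (T = -93 + 80 = -13)
P(H) = 2*H*(-164 + H) (P(H) = (-164 + H)*(2*H) = 2*H*(-164 + H))
P(T) + D(204, 38) = 2*(-13)*(-164 - 13) + 204*(-135 - 33*204 + 152*38) = 2*(-13)*(-177) + 204*(-135 - 6732 + 5776) = 4602 + 204*(-1091) = 4602 - 222564 = -217962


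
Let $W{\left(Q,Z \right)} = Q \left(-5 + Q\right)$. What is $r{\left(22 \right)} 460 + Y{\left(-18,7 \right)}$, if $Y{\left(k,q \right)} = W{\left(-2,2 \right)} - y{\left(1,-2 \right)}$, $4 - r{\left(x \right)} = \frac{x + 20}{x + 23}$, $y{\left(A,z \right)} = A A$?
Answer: $\frac{4271}{3} \approx 1423.7$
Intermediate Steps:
$y{\left(A,z \right)} = A^{2}$
$r{\left(x \right)} = 4 - \frac{20 + x}{23 + x}$ ($r{\left(x \right)} = 4 - \frac{x + 20}{x + 23} = 4 - \frac{20 + x}{23 + x}$)
$Y{\left(k,q \right)} = 13$ ($Y{\left(k,q \right)} = - 2 \left(-5 - 2\right) - 1^{2} = \left(-2\right) \left(-7\right) - 1 = 14 - 1 = 13$)
$r{\left(22 \right)} 460 + Y{\left(-18,7 \right)} = \frac{3 \left(24 + 22\right)}{23 + 22} \cdot 460 + 13 = 3 \cdot \frac{1}{45} \cdot 46 \cdot 460 + 13 = \frac{46}{15} \cdot 460 + 13 = \frac{4232}{3} + 13 = \frac{4271}{3}$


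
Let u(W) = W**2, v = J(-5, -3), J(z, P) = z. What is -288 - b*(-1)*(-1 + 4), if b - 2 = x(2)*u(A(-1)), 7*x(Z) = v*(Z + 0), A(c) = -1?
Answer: -2004/7 ≈ -286.29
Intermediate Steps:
v = -5
x(Z) = -5*Z/7 (x(Z) = (-5*(Z + 0))/7 = (-5*Z)/7 = -5*Z/7)
b = 4/7 (b = 2 - 5/7*2*(-1)**2 = 2 - 10/7*1 = 2 - 10/7 = 4/7 ≈ 0.57143)
-288 - b*(-1)*(-1 + 4) = -288 - (4/7)*(-1)*(-1 + 4) = -288 - (-4)*3/7 = -288 - 1*(-12/7) = -288 + 12/7 = -2004/7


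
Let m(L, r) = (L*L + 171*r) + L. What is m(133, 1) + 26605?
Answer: 44598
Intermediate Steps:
m(L, r) = L + L**2 + 171*r (m(L, r) = (L**2 + 171*r) + L = L + L**2 + 171*r)
m(133, 1) + 26605 = (133 + 133**2 + 171*1) + 26605 = (133 + 17689 + 171) + 26605 = 17993 + 26605 = 44598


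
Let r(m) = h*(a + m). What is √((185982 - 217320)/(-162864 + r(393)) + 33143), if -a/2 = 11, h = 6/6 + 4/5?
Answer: 3*√29901169803297/90109 ≈ 182.05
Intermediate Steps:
h = 9/5 (h = 6*(⅙) + 4*(⅕) = 1 + ⅘ = 9/5 ≈ 1.8000)
a = -22 (a = -2*11 = -22)
r(m) = -198/5 + 9*m/5 (r(m) = 9*(-22 + m)/5 = -198/5 + 9*m/5)
√((185982 - 217320)/(-162864 + r(393)) + 33143) = √((185982 - 217320)/(-162864 + (-198/5 + (9/5)*393)) + 33143) = √(-31338/(-162864 + (-198/5 + 3537/5)) + 33143) = √(-31338/(-162864 + 3339/5) + 33143) = √(-31338/(-810981/5) + 33143) = √(-31338*(-5/810981) + 33143) = √(17410/90109 + 33143) = √(2986499997/90109) = 3*√29901169803297/90109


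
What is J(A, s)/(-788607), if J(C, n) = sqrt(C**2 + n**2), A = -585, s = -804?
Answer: -sqrt(109849)/262869 ≈ -0.0012608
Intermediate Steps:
J(A, s)/(-788607) = sqrt((-585)**2 + (-804)**2)/(-788607) = sqrt(342225 + 646416)*(-1/788607) = sqrt(988641)*(-1/788607) = (3*sqrt(109849))*(-1/788607) = -sqrt(109849)/262869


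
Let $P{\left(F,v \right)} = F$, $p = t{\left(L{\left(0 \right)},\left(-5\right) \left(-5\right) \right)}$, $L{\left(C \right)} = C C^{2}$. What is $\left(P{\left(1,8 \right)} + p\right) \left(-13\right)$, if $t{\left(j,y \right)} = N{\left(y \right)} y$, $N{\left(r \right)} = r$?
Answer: $-8138$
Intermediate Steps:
$L{\left(C \right)} = C^{3}$
$t{\left(j,y \right)} = y^{2}$ ($t{\left(j,y \right)} = y y = y^{2}$)
$p = 625$ ($p = \left(\left(-5\right) \left(-5\right)\right)^{2} = 25^{2} = 625$)
$\left(P{\left(1,8 \right)} + p\right) \left(-13\right) = \left(1 + 625\right) \left(-13\right) = 626 \left(-13\right) = -8138$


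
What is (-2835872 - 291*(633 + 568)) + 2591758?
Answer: -593605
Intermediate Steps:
(-2835872 - 291*(633 + 568)) + 2591758 = (-2835872 - 291*1201) + 2591758 = (-2835872 - 349491) + 2591758 = -3185363 + 2591758 = -593605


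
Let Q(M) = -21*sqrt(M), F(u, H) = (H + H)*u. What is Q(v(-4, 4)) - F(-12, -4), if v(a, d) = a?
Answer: -96 - 42*I ≈ -96.0 - 42.0*I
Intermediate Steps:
F(u, H) = 2*H*u (F(u, H) = (2*H)*u = 2*H*u)
Q(v(-4, 4)) - F(-12, -4) = -42*I - 2*(-4)*(-12) = -42*I - 1*96 = -42*I - 96 = -96 - 42*I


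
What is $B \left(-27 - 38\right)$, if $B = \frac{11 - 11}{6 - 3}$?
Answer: $0$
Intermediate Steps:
$B = 0$ ($B = \frac{0}{3} = 0 \cdot \frac{1}{3} = 0$)
$B \left(-27 - 38\right) = 0 \left(-27 - 38\right) = 0 \left(-65\right) = 0$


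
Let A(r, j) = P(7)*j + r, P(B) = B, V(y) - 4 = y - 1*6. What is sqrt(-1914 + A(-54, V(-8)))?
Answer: I*sqrt(2038) ≈ 45.144*I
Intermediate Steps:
V(y) = -2 + y (V(y) = 4 + (y - 1*6) = 4 + (y - 6) = 4 + (-6 + y) = -2 + y)
A(r, j) = r + 7*j (A(r, j) = 7*j + r = r + 7*j)
sqrt(-1914 + A(-54, V(-8))) = sqrt(-1914 + (-54 + 7*(-2 - 8))) = sqrt(-1914 + (-54 + 7*(-10))) = sqrt(-1914 + (-54 - 70)) = sqrt(-1914 - 124) = sqrt(-2038) = I*sqrt(2038)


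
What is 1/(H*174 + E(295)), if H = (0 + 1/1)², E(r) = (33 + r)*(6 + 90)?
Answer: 1/31662 ≈ 3.1584e-5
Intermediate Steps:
E(r) = 3168 + 96*r (E(r) = (33 + r)*96 = 3168 + 96*r)
H = 1 (H = (0 + 1*1)² = (0 + 1)² = 1² = 1)
1/(H*174 + E(295)) = 1/(1*174 + (3168 + 96*295)) = 1/(174 + (3168 + 28320)) = 1/(174 + 31488) = 1/31662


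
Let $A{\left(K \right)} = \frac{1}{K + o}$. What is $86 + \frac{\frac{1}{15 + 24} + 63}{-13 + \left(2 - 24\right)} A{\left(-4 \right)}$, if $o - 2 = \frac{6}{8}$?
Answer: $\frac{596782}{6825} \approx 87.441$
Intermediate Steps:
$o = \frac{11}{4}$ ($o = 2 + \frac{6}{8} = 2 + 6 \cdot \frac{1}{8} = 2 + \frac{3}{4} = \frac{11}{4} \approx 2.75$)
$A{\left(K \right)} = \frac{1}{\frac{11}{4} + K}$ ($A{\left(K \right)} = \frac{1}{K + \frac{11}{4}} = \frac{1}{\frac{11}{4} + K}$)
$86 + \frac{\frac{1}{15 + 24} + 63}{-13 + \left(2 - 24\right)} A{\left(-4 \right)} = 86 + \frac{\frac{1}{15 + 24} + 63}{-13 + \left(2 - 24\right)} \frac{4}{11 + 4 \left(-4\right)} = 86 + \frac{\frac{1}{39} + 63}{-13 + \left(2 - 24\right)} \frac{4}{11 - 16} = 86 + \frac{\frac{1}{39} + 63}{-13 - 22} \frac{4}{-5} = 86 + \frac{2458}{39 \left(-35\right)} 4 \left(- \frac{1}{5}\right) = 86 + \frac{2458}{39} \left(- \frac{1}{35}\right) \left(- \frac{4}{5}\right) = 86 - - \frac{9832}{6825} = 86 + \frac{9832}{6825} = \frac{596782}{6825}$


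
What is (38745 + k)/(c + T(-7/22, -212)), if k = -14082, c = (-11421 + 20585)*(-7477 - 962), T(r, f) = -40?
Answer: -24663/77335036 ≈ -0.00031891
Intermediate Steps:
c = -77334996 (c = 9164*(-8439) = -77334996)
(38745 + k)/(c + T(-7/22, -212)) = (38745 - 14082)/(-77334996 - 40) = 24663/(-77335036) = 24663*(-1/77335036) = -24663/77335036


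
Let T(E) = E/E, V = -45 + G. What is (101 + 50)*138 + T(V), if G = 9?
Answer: 20839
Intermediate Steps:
V = -36 (V = -45 + 9 = -36)
T(E) = 1
(101 + 50)*138 + T(V) = (101 + 50)*138 + 1 = 151*138 + 1 = 20838 + 1 = 20839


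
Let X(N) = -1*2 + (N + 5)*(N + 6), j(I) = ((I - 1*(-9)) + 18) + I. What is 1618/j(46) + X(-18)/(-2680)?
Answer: 2158957/159460 ≈ 13.539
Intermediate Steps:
j(I) = 27 + 2*I (j(I) = ((I + 9) + 18) + I = ((9 + I) + 18) + I = (27 + I) + I = 27 + 2*I)
X(N) = -2 + (5 + N)*(6 + N)
1618/j(46) + X(-18)/(-2680) = 1618/(27 + 2*46) + (28 + (-18)**2 + 11*(-18))/(-2680) = 1618/(27 + 92) + (28 + 324 - 198)*(-1/2680) = 1618/119 + 154*(-1/2680) = 1618*(1/119) - 77/1340 = 1618/119 - 77/1340 = 2158957/159460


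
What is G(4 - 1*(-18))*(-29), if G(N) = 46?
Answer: -1334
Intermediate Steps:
G(4 - 1*(-18))*(-29) = 46*(-29) = -1334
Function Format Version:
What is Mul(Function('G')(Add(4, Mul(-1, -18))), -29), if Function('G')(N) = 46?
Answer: -1334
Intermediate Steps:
Mul(Function('G')(Add(4, Mul(-1, -18))), -29) = Mul(46, -29) = -1334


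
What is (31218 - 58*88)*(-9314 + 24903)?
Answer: 407091146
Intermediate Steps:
(31218 - 58*88)*(-9314 + 24903) = (31218 - 5104)*15589 = 26114*15589 = 407091146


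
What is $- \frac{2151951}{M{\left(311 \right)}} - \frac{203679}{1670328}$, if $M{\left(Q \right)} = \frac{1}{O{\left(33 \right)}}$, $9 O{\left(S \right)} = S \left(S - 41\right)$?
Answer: $\frac{11715290083801}{185592} \approx 6.3124 \cdot 10^{7}$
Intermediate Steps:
$O{\left(S \right)} = \frac{S \left(-41 + S\right)}{9}$ ($O{\left(S \right)} = \frac{S \left(S - 41\right)}{9} = \frac{S \left(-41 + S\right)}{9}$)
$M{\left(Q \right)} = - \frac{3}{88}$ ($M{\left(Q \right)} = \frac{1}{\frac{1}{9} \cdot 33 \left(-41 + 33\right)} = \frac{1}{\frac{1}{9} \cdot 33 \left(-8\right)} = \frac{1}{- \frac{88}{3}} = - \frac{3}{88}$)
$- \frac{2151951}{M{\left(311 \right)}} - \frac{203679}{1670328} = - \frac{2151951}{- \frac{3}{88}} - \frac{203679}{1670328} = \left(-2151951\right) \left(- \frac{88}{3}\right) - \frac{22631}{185592} = 63123896 - \frac{22631}{185592} = \frac{11715290083801}{185592}$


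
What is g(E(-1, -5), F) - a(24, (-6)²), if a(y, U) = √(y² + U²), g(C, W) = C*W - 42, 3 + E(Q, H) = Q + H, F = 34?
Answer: -348 - 12*√13 ≈ -391.27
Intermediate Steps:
E(Q, H) = -3 + H + Q (E(Q, H) = -3 + (Q + H) = -3 + (H + Q) = -3 + H + Q)
g(C, W) = -42 + C*W
a(y, U) = √(U² + y²)
g(E(-1, -5), F) - a(24, (-6)²) = (-42 + (-3 - 5 - 1)*34) - √(((-6)²)² + 24²) = (-42 - 9*34) - √(36² + 576) = (-42 - 306) - √(1296 + 576) = -348 - √1872 = -348 - 12*√13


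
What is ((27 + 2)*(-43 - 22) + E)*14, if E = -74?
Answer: -27426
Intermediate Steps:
((27 + 2)*(-43 - 22) + E)*14 = ((27 + 2)*(-43 - 22) - 74)*14 = (29*(-65) - 74)*14 = (-1885 - 74)*14 = -1959*14 = -27426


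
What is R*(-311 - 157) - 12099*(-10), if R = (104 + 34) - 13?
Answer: 62490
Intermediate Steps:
R = 125 (R = 138 - 13 = 125)
R*(-311 - 157) - 12099*(-10) = 125*(-311 - 157) - 12099*(-10) = 125*(-468) + 120990 = -58500 + 120990 = 62490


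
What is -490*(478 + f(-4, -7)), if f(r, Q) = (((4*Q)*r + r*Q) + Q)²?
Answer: -8901830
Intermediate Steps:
f(r, Q) = (Q + 5*Q*r)² (f(r, Q) = ((4*Q*r + Q*r) + Q)² = (5*Q*r + Q)² = (Q + 5*Q*r)²)
-490*(478 + f(-4, -7)) = -490*(478 + (-7)²*(1 + 5*(-4))²) = -490*(478 + 49*(1 - 20)²) = -490*(478 + 49*(-19)²) = -490*(478 + 49*361) = -490*(478 + 17689) = -490*18167 = -8901830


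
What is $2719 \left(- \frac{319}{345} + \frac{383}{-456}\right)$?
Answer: $- \frac{251597227}{52440} \approx -4797.8$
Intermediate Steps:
$2719 \left(- \frac{319}{345} + \frac{383}{-456}\right) = 2719 \left(\left(-319\right) \frac{1}{345} + 383 \left(- \frac{1}{456}\right)\right) = 2719 \left(- \frac{319}{345} - \frac{383}{456}\right) = 2719 \left(- \frac{92533}{52440}\right) = - \frac{251597227}{52440}$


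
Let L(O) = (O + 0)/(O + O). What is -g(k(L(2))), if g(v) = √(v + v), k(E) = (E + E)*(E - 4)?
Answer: -I*√7 ≈ -2.6458*I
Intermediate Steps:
L(O) = ½ (L(O) = O/((2*O)) = O*(1/(2*O)) = ½)
k(E) = 2*E*(-4 + E) (k(E) = (2*E)*(-4 + E) = 2*E*(-4 + E))
g(v) = √2*√v (g(v) = √(2*v) = √2*√v)
-g(k(L(2))) = -√2*√(2*(½)*(-4 + ½)) = -√2*√(2*(½)*(-7/2)) = -√2*√(-7/2) = -√2*I*√14/2 = -I*√7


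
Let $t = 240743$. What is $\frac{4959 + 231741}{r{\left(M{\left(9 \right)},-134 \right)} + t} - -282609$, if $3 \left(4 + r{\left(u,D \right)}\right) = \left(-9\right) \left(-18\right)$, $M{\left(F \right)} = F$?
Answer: $\frac{68050505637}{240793} \approx 2.8261 \cdot 10^{5}$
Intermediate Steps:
$r{\left(u,D \right)} = 50$ ($r{\left(u,D \right)} = -4 + \frac{\left(-9\right) \left(-18\right)}{3} = -4 + \frac{1}{3} \cdot 162 = -4 + 54 = 50$)
$\frac{4959 + 231741}{r{\left(M{\left(9 \right)},-134 \right)} + t} - -282609 = \frac{4959 + 231741}{50 + 240743} - -282609 = \frac{236700}{240793} + 282609 = \frac{68050505637}{240793}$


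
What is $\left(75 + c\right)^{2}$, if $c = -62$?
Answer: $169$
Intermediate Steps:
$\left(75 + c\right)^{2} = \left(75 - 62\right)^{2} = 13^{2} = 169$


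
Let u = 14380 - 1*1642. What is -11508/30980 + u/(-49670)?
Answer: -4831128/7693883 ≈ -0.62792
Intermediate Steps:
u = 12738 (u = 14380 - 1642 = 12738)
-11508/30980 + u/(-49670) = -11508/30980 + 12738/(-49670) = -11508*1/30980 + 12738*(-1/49670) = -2877/7745 - 6369/24835 = -4831128/7693883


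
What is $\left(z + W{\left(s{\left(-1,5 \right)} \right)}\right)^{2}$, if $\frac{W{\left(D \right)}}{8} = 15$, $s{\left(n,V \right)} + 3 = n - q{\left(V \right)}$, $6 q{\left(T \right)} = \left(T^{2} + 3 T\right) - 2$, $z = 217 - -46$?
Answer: $146689$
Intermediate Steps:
$z = 263$ ($z = 217 + 46 = 263$)
$q{\left(T \right)} = - \frac{1}{3} + \frac{T}{2} + \frac{T^{2}}{6}$ ($q{\left(T \right)} = \frac{\left(T^{2} + 3 T\right) - 2}{6} = \frac{-2 + T^{2} + 3 T}{6} = - \frac{1}{3} + \frac{T}{2} + \frac{T^{2}}{6}$)
$s{\left(n,V \right)} = - \frac{8}{3} + n - \frac{V}{2} - \frac{V^{2}}{6}$ ($s{\left(n,V \right)} = -3 - \left(- \frac{1}{3} + \frac{V}{2} - n + \frac{V^{2}}{6}\right) = - \frac{8}{3} + n - \frac{V}{2} - \frac{V^{2}}{6}$)
$W{\left(D \right)} = 120$ ($W{\left(D \right)} = 8 \cdot 15 = 120$)
$\left(z + W{\left(s{\left(-1,5 \right)} \right)}\right)^{2} = \left(263 + 120\right)^{2} = 383^{2} = 146689$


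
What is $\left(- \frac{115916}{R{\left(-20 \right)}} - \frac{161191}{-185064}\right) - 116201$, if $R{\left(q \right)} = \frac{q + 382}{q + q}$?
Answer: $- \frac{3463269809333}{33496584} \approx -1.0339 \cdot 10^{5}$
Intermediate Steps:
$R{\left(q \right)} = \frac{382 + q}{2 q}$
$\left(- \frac{115916}{R{\left(-20 \right)}} - \frac{161191}{-185064}\right) - 116201 = \left(- \frac{115916}{\frac{1}{2} \frac{1}{-20} \left(382 - 20\right)} - \frac{161191}{-185064}\right) - 116201 = \left(- \frac{115916}{\frac{1}{2} \left(- \frac{1}{20}\right) 362} - - \frac{161191}{185064}\right) - 116201 = \left(- \frac{115916}{- \frac{181}{20}} + \frac{161191}{185064}\right) - 116201 = \left(\left(-115916\right) \left(- \frac{20}{181}\right) + \frac{161191}{185064}\right) - 116201 = \left(\frac{2318320}{181} + \frac{161191}{185064}\right) - 116201 = \frac{429066748051}{33496584} - 116201 = - \frac{3463269809333}{33496584}$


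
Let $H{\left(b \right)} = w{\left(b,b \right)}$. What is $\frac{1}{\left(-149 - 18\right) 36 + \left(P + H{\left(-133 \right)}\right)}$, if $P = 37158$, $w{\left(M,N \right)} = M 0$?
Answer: $\frac{1}{31146} \approx 3.2107 \cdot 10^{-5}$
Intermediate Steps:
$w{\left(M,N \right)} = 0$
$H{\left(b \right)} = 0$
$\frac{1}{\left(-149 - 18\right) 36 + \left(P + H{\left(-133 \right)}\right)} = \frac{1}{\left(-149 - 18\right) 36 + \left(37158 + 0\right)} = \frac{1}{\left(-167\right) 36 + 37158} = \frac{1}{-6012 + 37158} = \frac{1}{31146}$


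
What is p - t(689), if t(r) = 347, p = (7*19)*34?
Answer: 4175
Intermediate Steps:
p = 4522 (p = 133*34 = 4522)
p - t(689) = 4522 - 1*347 = 4522 - 347 = 4175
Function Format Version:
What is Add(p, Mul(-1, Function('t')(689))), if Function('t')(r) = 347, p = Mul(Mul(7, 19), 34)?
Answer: 4175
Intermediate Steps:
p = 4522 (p = Mul(133, 34) = 4522)
Add(p, Mul(-1, Function('t')(689))) = Add(4522, Mul(-1, 347)) = Add(4522, -347) = 4175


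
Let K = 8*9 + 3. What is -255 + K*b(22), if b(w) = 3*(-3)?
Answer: -930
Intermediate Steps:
b(w) = -9
K = 75 (K = 72 + 3 = 75)
-255 + K*b(22) = -255 + 75*(-9) = -255 - 675 = -930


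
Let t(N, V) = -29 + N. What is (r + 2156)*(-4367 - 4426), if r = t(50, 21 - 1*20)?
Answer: -19142361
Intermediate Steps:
r = 21 (r = -29 + 50 = 21)
(r + 2156)*(-4367 - 4426) = (21 + 2156)*(-4367 - 4426) = 2177*(-8793) = -19142361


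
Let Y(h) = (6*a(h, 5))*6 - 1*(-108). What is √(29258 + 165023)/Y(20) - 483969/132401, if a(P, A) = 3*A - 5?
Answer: -483969/132401 + √194281/468 ≈ -2.7135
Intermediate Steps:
a(P, A) = -5 + 3*A
Y(h) = 468 (Y(h) = (6*(-5 + 3*5))*6 - 1*(-108) = (6*(-5 + 15))*6 + 108 = (6*10)*6 + 108 = 60*6 + 108 = 360 + 108 = 468)
√(29258 + 165023)/Y(20) - 483969/132401 = √(29258 + 165023)/468 - 483969/132401 = √194281*(1/468) - 483969*1/132401 = √194281/468 - 483969/132401 = -483969/132401 + √194281/468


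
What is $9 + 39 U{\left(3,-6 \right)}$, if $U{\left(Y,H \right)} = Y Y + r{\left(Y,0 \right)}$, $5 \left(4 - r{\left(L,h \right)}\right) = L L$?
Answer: $\frac{2229}{5} \approx 445.8$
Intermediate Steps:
$r{\left(L,h \right)} = 4 - \frac{L^{2}}{5}$ ($r{\left(L,h \right)} = 4 - \frac{L L}{5} = 4 - \frac{L^{2}}{5}$)
$U{\left(Y,H \right)} = 4 + \frac{4 Y^{2}}{5}$ ($U{\left(Y,H \right)} = Y Y - \left(-4 + \frac{Y^{2}}{5}\right) = Y^{2} - \left(-4 + \frac{Y^{2}}{5}\right) = 4 + \frac{4 Y^{2}}{5}$)
$9 + 39 U{\left(3,-6 \right)} = 9 + 39 \left(4 + \frac{4 \cdot 3^{2}}{5}\right) = 9 + 39 \left(4 + \frac{4}{5} \cdot 9\right) = 9 + 39 \left(4 + \frac{36}{5}\right) = 9 + 39 \cdot \frac{56}{5} = 9 + \frac{2184}{5} = \frac{2229}{5}$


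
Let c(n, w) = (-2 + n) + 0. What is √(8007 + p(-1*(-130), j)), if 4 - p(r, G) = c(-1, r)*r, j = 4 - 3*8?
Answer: √8401 ≈ 91.657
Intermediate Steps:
j = -20 (j = 4 - 24 = -20)
c(n, w) = -2 + n
p(r, G) = 4 + 3*r (p(r, G) = 4 - (-2 - 1)*r = 4 - (-3)*r = 4 + 3*r)
√(8007 + p(-1*(-130), j)) = √(8007 + (4 + 3*(-1*(-130)))) = √(8007 + (4 + 3*130)) = √(8007 + (4 + 390)) = √(8007 + 394) = √8401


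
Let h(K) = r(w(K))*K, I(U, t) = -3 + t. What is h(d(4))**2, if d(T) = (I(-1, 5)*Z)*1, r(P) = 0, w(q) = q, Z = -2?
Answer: 0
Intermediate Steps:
d(T) = -4 (d(T) = ((-3 + 5)*(-2))*1 = (2*(-2))*1 = -4*1 = -4)
h(K) = 0 (h(K) = 0*K = 0)
h(d(4))**2 = 0**2 = 0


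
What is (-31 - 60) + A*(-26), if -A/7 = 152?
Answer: 27573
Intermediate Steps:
A = -1064 (A = -7*152 = -1064)
(-31 - 60) + A*(-26) = (-31 - 60) - 1064*(-26) = -91 + 27664 = 27573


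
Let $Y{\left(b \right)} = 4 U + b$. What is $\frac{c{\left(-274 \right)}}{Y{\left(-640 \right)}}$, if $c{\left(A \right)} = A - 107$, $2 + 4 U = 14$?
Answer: $\frac{381}{628} \approx 0.60669$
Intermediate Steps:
$U = 3$ ($U = - \frac{1}{2} + \frac{1}{4} \cdot 14 = - \frac{1}{2} + \frac{7}{2} = 3$)
$Y{\left(b \right)} = 12 + b$ ($Y{\left(b \right)} = 4 \cdot 3 + b = 12 + b$)
$c{\left(A \right)} = -107 + A$
$\frac{c{\left(-274 \right)}}{Y{\left(-640 \right)}} = \frac{-107 - 274}{12 - 640} = - \frac{381}{-628} = \left(-381\right) \left(- \frac{1}{628}\right) = \frac{381}{628}$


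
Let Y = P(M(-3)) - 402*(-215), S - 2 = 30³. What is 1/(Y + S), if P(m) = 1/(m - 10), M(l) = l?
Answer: 13/1474615 ≈ 8.8159e-6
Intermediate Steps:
P(m) = 1/(-10 + m)
S = 27002 (S = 2 + 30³ = 2 + 27000 = 27002)
Y = 1123589/13 (Y = 1/(-10 - 3) - 402*(-215) = 1/(-13) + 86430 = -1/13 + 86430 = 1123589/13 ≈ 86430.)
1/(Y + S) = 1/(1123589/13 + 27002) = 1/(1474615/13) = 13/1474615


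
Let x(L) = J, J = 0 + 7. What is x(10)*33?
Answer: 231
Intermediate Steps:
J = 7
x(L) = 7
x(10)*33 = 7*33 = 231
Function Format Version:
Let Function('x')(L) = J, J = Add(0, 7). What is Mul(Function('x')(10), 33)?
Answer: 231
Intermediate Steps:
J = 7
Function('x')(L) = 7
Mul(Function('x')(10), 33) = Mul(7, 33) = 231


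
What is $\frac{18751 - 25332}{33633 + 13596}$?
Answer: $- \frac{6581}{47229} \approx -0.13934$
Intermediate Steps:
$\frac{18751 - 25332}{33633 + 13596} = - \frac{6581}{47229}$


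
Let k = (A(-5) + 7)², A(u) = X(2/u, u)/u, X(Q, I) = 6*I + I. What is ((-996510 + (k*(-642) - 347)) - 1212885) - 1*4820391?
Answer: -7155965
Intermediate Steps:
X(Q, I) = 7*I
A(u) = 7 (A(u) = (7*u)/u = 7)
k = 196 (k = (7 + 7)² = 14² = 196)
((-996510 + (k*(-642) - 347)) - 1212885) - 1*4820391 = ((-996510 + (196*(-642) - 347)) - 1212885) - 1*4820391 = ((-996510 + (-125832 - 347)) - 1212885) - 4820391 = ((-996510 - 126179) - 1212885) - 4820391 = (-1122689 - 1212885) - 4820391 = -2335574 - 4820391 = -7155965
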